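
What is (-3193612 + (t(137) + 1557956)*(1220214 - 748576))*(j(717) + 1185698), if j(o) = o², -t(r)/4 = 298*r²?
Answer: -16686813906866089996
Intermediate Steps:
t(r) = -1192*r²
(-3193612 + (t(137) + 1557956)*(1220214 - 748576))*(j(717) + 1185698) = (-3193612 + (-1192*137² + 1557956)*(1220214 - 748576))*(717² + 1185698) = (-3193612 + (-1192*18769 + 1557956)*471638)*(514089 + 1185698) = (-3193612 + (-22372648 + 1557956)*471638)*1699787 = (-3193612 - 20814692*471638)*1699787 = (-3193612 - 9816999705496)*1699787 = -9817002899108*1699787 = -16686813906866089996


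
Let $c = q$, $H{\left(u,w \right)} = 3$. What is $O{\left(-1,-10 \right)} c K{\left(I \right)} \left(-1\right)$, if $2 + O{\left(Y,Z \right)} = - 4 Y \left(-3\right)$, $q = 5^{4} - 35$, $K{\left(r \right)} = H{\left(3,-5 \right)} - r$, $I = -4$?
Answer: $57820$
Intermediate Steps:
$K{\left(r \right)} = 3 - r$
$q = 590$ ($q = 625 - 35 = 590$)
$O{\left(Y,Z \right)} = -2 + 12 Y$ ($O{\left(Y,Z \right)} = -2 + - 4 Y \left(-3\right) = -2 + 12 Y$)
$c = 590$
$O{\left(-1,-10 \right)} c K{\left(I \right)} \left(-1\right) = \left(-2 + 12 \left(-1\right)\right) 590 \left(3 - -4\right) \left(-1\right) = \left(-2 - 12\right) 590 \left(3 + 4\right) \left(-1\right) = \left(-14\right) 590 \cdot 7 \left(-1\right) = \left(-8260\right) \left(-7\right) = 57820$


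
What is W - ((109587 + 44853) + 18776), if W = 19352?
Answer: -153864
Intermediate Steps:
W - ((109587 + 44853) + 18776) = 19352 - ((109587 + 44853) + 18776) = 19352 - (154440 + 18776) = 19352 - 1*173216 = 19352 - 173216 = -153864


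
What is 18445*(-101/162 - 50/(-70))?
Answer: 271405/162 ≈ 1675.3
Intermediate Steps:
18445*(-101/162 - 50/(-70)) = 18445*(-101*1/162 - 50*(-1/70)) = 18445*(-101/162 + 5/7) = 18445*(103/1134) = 271405/162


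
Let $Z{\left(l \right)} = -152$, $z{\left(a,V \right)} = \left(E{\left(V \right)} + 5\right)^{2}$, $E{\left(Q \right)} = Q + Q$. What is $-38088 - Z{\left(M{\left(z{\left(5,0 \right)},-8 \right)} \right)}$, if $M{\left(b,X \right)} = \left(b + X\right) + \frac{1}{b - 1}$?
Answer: $-37936$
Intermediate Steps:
$E{\left(Q \right)} = 2 Q$
$z{\left(a,V \right)} = \left(5 + 2 V\right)^{2}$ ($z{\left(a,V \right)} = \left(2 V + 5\right)^{2} = \left(5 + 2 V\right)^{2}$)
$M{\left(b,X \right)} = X + b + \frac{1}{-1 + b}$ ($M{\left(b,X \right)} = \left(X + b\right) + \frac{1}{-1 + b} = X + b + \frac{1}{-1 + b}$)
$-38088 - Z{\left(M{\left(z{\left(5,0 \right)},-8 \right)} \right)} = -38088 - -152 = -38088 + 152 = -37936$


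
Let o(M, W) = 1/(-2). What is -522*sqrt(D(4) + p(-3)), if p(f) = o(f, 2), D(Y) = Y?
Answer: -261*sqrt(14) ≈ -976.57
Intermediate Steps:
o(M, W) = -1/2
p(f) = -1/2
-522*sqrt(D(4) + p(-3)) = -522*sqrt(4 - 1/2) = -261*sqrt(14)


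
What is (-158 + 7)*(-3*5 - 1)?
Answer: 2416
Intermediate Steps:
(-158 + 7)*(-3*5 - 1) = -151*(-15 - 1) = -151*(-16) = 2416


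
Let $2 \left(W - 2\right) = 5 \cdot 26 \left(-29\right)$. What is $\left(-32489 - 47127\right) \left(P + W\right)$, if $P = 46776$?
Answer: $-3574201088$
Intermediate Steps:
$W = -1883$ ($W = 2 + \frac{5 \cdot 26 \left(-29\right)}{2} = 2 + \frac{130 \left(-29\right)}{2} = 2 + \frac{1}{2} \left(-3770\right) = 2 - 1885 = -1883$)
$\left(-32489 - 47127\right) \left(P + W\right) = \left(-32489 - 47127\right) \left(46776 - 1883\right) = \left(-79616\right) 44893 = -3574201088$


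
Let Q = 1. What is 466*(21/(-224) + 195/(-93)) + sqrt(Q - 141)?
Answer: -506309/496 + 2*I*sqrt(35) ≈ -1020.8 + 11.832*I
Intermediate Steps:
466*(21/(-224) + 195/(-93)) + sqrt(Q - 141) = 466*(21/(-224) + 195/(-93)) + sqrt(1 - 141) = 466*(21*(-1/224) + 195*(-1/93)) + sqrt(-140) = 466*(-3/32 - 65/31) + 2*I*sqrt(35) = 466*(-2173/992) + 2*I*sqrt(35) = -506309/496 + 2*I*sqrt(35)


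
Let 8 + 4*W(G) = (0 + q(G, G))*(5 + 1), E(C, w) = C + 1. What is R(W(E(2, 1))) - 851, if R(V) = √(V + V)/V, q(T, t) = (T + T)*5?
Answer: -851 + √86/43 ≈ -850.78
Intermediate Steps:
E(C, w) = 1 + C
q(T, t) = 10*T (q(T, t) = (2*T)*5 = 10*T)
W(G) = -2 + 15*G (W(G) = -2 + ((0 + 10*G)*(5 + 1))/4 = -2 + ((10*G)*6)/4 = -2 + (60*G)/4 = -2 + 15*G)
R(V) = √2/√V (R(V) = √(2*V)/V = (√2*√V)/V = √2/√V)
R(W(E(2, 1))) - 851 = √2/√(-2 + 15*(1 + 2)) - 851 = √2/√(-2 + 15*3) - 851 = √2/√(-2 + 45) - 851 = √2/√43 - 851 = √2*(√43/43) - 851 = √86/43 - 851 = -851 + √86/43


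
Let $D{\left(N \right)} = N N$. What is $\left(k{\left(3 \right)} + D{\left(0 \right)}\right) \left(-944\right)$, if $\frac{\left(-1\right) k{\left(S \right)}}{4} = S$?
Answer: $11328$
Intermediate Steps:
$D{\left(N \right)} = N^{2}$
$k{\left(S \right)} = - 4 S$
$\left(k{\left(3 \right)} + D{\left(0 \right)}\right) \left(-944\right) = \left(\left(-4\right) 3 + 0^{2}\right) \left(-944\right) = \left(-12 + 0\right) \left(-944\right) = \left(-12\right) \left(-944\right) = 11328$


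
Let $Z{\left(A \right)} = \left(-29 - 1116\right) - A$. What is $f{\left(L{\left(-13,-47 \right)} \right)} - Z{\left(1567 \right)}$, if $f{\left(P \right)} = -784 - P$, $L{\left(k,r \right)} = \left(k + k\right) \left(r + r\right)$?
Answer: $-516$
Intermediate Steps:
$Z{\left(A \right)} = -1145 - A$ ($Z{\left(A \right)} = \left(-29 - 1116\right) - A = -1145 - A$)
$L{\left(k,r \right)} = 4 k r$ ($L{\left(k,r \right)} = 2 k 2 r = 4 k r$)
$f{\left(L{\left(-13,-47 \right)} \right)} - Z{\left(1567 \right)} = \left(-784 - 4 \left(-13\right) \left(-47\right)\right) - \left(-1145 - 1567\right) = \left(-784 - 2444\right) - \left(-1145 - 1567\right) = \left(-784 - 2444\right) - -2712 = -3228 + 2712 = -516$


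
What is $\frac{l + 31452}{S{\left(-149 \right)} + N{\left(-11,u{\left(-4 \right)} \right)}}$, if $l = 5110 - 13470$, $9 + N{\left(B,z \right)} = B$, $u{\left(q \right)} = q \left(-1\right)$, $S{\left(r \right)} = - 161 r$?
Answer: $\frac{23092}{23969} \approx 0.96341$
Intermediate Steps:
$u{\left(q \right)} = - q$
$N{\left(B,z \right)} = -9 + B$
$l = -8360$ ($l = 5110 - 13470 = -8360$)
$\frac{l + 31452}{S{\left(-149 \right)} + N{\left(-11,u{\left(-4 \right)} \right)}} = \frac{-8360 + 31452}{\left(-161\right) \left(-149\right) - 20} = \frac{23092}{23989 - 20} = \frac{23092}{23969}$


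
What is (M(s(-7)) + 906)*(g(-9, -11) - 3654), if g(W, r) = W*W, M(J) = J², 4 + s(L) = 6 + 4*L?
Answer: -5652486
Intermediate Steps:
s(L) = 2 + 4*L (s(L) = -4 + (6 + 4*L) = 2 + 4*L)
g(W, r) = W²
(M(s(-7)) + 906)*(g(-9, -11) - 3654) = ((2 + 4*(-7))² + 906)*((-9)² - 3654) = ((2 - 28)² + 906)*(81 - 3654) = ((-26)² + 906)*(-3573) = (676 + 906)*(-3573) = 1582*(-3573) = -5652486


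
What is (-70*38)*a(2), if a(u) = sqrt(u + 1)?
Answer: -2660*sqrt(3) ≈ -4607.3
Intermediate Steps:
a(u) = sqrt(1 + u)
(-70*38)*a(2) = (-70*38)*sqrt(1 + 2) = -2660*sqrt(3)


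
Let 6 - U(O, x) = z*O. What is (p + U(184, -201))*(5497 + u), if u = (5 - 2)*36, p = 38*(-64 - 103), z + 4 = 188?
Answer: -225298580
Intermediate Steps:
z = 184 (z = -4 + 188 = 184)
U(O, x) = 6 - 184*O
p = -6346 (p = 38*(-167) = -6346)
u = 108 (u = 3*36 = 108)
(p + U(184, -201))*(5497 + u) = (-6346 + (6 - 184*184))*(5497 + 108) = (-6346 + (6 - 33856))*5605 = (-6346 - 33850)*5605 = -40196*5605 = -225298580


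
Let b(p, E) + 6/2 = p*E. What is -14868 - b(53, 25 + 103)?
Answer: -21649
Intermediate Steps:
b(p, E) = -3 + E*p (b(p, E) = -3 + p*E = -3 + E*p)
-14868 - b(53, 25 + 103) = -14868 - (-3 + (25 + 103)*53) = -14868 - (-3 + 128*53) = -14868 - (-3 + 6784) = -14868 - 1*6781 = -14868 - 6781 = -21649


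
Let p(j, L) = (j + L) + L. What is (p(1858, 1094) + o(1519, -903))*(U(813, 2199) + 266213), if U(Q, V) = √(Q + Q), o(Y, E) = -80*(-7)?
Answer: 1226177078 + 4606*√1626 ≈ 1.2264e+9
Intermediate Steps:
p(j, L) = j + 2*L (p(j, L) = (L + j) + L = j + 2*L)
o(Y, E) = 560
U(Q, V) = √2*√Q (U(Q, V) = √(2*Q) = √2*√Q)
(p(1858, 1094) + o(1519, -903))*(U(813, 2199) + 266213) = ((1858 + 2*1094) + 560)*(√2*√813 + 266213) = ((1858 + 2188) + 560)*(√1626 + 266213) = (4046 + 560)*(266213 + √1626) = 4606*(266213 + √1626) = 1226177078 + 4606*√1626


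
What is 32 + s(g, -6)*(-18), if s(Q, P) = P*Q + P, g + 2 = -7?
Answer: -832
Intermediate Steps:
g = -9 (g = -2 - 7 = -9)
s(Q, P) = P + P*Q
32 + s(g, -6)*(-18) = 32 - 6*(1 - 9)*(-18) = 32 - 6*(-8)*(-18) = 32 + 48*(-18) = 32 - 864 = -832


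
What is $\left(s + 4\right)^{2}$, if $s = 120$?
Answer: $15376$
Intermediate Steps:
$\left(s + 4\right)^{2} = \left(120 + 4\right)^{2} = 124^{2} = 15376$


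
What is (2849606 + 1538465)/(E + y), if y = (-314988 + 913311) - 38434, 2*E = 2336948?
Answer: 4388071/1728363 ≈ 2.5389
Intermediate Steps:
E = 1168474 (E = (1/2)*2336948 = 1168474)
y = 559889 (y = 598323 - 38434 = 559889)
(2849606 + 1538465)/(E + y) = (2849606 + 1538465)/(1168474 + 559889) = 4388071/1728363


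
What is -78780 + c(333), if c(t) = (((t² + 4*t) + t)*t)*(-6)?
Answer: -224961672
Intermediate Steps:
c(t) = -6*t*(t² + 5*t) (c(t) = ((t² + 5*t)*t)*(-6) = (t*(t² + 5*t))*(-6) = -6*t*(t² + 5*t))
-78780 + c(333) = -78780 + 6*333²*(-5 - 1*333) = -78780 + 6*110889*(-5 - 333) = -78780 + 6*110889*(-338) = -78780 - 224882892 = -224961672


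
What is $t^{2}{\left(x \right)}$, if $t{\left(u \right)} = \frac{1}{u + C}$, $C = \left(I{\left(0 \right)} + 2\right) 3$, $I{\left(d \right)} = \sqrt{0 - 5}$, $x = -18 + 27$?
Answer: $\frac{1}{9 \left(5 + i \sqrt{5}\right)^{2}} \approx 0.0024691 - 0.0027606 i$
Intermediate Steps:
$x = 9$
$I{\left(d \right)} = i \sqrt{5}$ ($I{\left(d \right)} = \sqrt{-5} = i \sqrt{5}$)
$C = 6 + 3 i \sqrt{5}$ ($C = \left(i \sqrt{5} + 2\right) 3 = \left(2 + i \sqrt{5}\right) 3 = 6 + 3 i \sqrt{5} \approx 6.0 + 6.7082 i$)
$t{\left(u \right)} = \frac{1}{6 + u + 3 i \sqrt{5}}$ ($t{\left(u \right)} = \frac{1}{u + \left(6 + 3 i \sqrt{5}\right)} = \frac{1}{6 + u + 3 i \sqrt{5}}$)
$t^{2}{\left(x \right)} = \left(\frac{1}{6 + 9 + 3 i \sqrt{5}}\right)^{2} = \left(\frac{1}{15 + 3 i \sqrt{5}}\right)^{2} = \frac{1}{\left(15 + 3 i \sqrt{5}\right)^{2}}$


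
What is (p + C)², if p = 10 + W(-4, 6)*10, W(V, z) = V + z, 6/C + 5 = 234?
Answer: 47279376/52441 ≈ 901.57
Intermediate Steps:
C = 6/229 (C = 6/(-5 + 234) = 6/229 ≈ 0.026201)
p = 30 (p = 10 + (-4 + 6)*10 = 10 + 2*10 = 10 + 20 = 30)
(p + C)² = (30 + 6/229)² = (6876/229)² = 47279376/52441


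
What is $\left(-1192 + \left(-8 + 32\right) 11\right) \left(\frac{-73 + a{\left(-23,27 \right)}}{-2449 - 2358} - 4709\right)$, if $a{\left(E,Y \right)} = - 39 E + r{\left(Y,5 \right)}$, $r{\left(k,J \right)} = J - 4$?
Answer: $\frac{1909738624}{437} \approx 4.3701 \cdot 10^{6}$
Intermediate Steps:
$r{\left(k,J \right)} = -4 + J$
$a{\left(E,Y \right)} = 1 - 39 E$ ($a{\left(E,Y \right)} = - 39 E + \left(-4 + 5\right) = - 39 E + 1 = 1 - 39 E$)
$\left(-1192 + \left(-8 + 32\right) 11\right) \left(\frac{-73 + a{\left(-23,27 \right)}}{-2449 - 2358} - 4709\right) = \left(-1192 + \left(-8 + 32\right) 11\right) \left(\frac{-73 + \left(1 - -897\right)}{-2449 - 2358} - 4709\right) = \left(-1192 + 24 \cdot 11\right) \left(\frac{-73 + \left(1 + 897\right)}{-4807} - 4709\right) = \left(-1192 + 264\right) \left(\left(-73 + 898\right) \left(- \frac{1}{4807}\right) - 4709\right) = - 928 \left(825 \left(- \frac{1}{4807}\right) - 4709\right) = - 928 \left(- \frac{75}{437} - 4709\right) = \left(-928\right) \left(- \frac{2057908}{437}\right) = \frac{1909738624}{437}$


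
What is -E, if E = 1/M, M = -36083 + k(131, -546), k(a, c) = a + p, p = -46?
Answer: 1/35998 ≈ 2.7779e-5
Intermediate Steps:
k(a, c) = -46 + a (k(a, c) = a - 46 = -46 + a)
M = -35998 (M = -36083 + (-46 + 131) = -36083 + 85 = -35998)
E = -1/35998 (E = 1/(-35998) = -1/35998 ≈ -2.7779e-5)
-E = -1*(-1/35998) = 1/35998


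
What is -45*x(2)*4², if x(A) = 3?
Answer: -2160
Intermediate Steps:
-45*x(2)*4² = -45*3*4² = -135*16 = -2160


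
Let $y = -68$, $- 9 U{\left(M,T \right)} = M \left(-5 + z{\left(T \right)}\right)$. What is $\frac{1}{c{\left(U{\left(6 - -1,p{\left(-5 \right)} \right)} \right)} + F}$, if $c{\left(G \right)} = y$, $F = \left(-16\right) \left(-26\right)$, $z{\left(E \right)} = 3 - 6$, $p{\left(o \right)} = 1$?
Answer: $\frac{1}{348} \approx 0.0028736$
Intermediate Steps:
$z{\left(E \right)} = -3$ ($z{\left(E \right)} = 3 - 6 = -3$)
$U{\left(M,T \right)} = \frac{8 M}{9}$ ($U{\left(M,T \right)} = - \frac{M \left(-5 - 3\right)}{9} = - \frac{M \left(-8\right)}{9} = - \frac{\left(-8\right) M}{9} = \frac{8 M}{9}$)
$F = 416$
$c{\left(G \right)} = -68$
$\frac{1}{c{\left(U{\left(6 - -1,p{\left(-5 \right)} \right)} \right)} + F} = \frac{1}{-68 + 416} = \frac{1}{348}$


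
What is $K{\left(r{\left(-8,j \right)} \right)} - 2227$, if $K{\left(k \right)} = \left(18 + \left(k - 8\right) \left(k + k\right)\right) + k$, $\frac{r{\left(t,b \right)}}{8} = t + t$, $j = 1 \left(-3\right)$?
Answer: $32479$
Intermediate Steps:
$j = -3$
$r{\left(t,b \right)} = 16 t$ ($r{\left(t,b \right)} = 8 \left(t + t\right) = 8 \cdot 2 t = 16 t$)
$K{\left(k \right)} = 18 + k + 2 k \left(-8 + k\right)$ ($K{\left(k \right)} = \left(18 + \left(-8 + k\right) 2 k\right) + k = \left(18 + 2 k \left(-8 + k\right)\right) + k = 18 + k + 2 k \left(-8 + k\right)$)
$K{\left(r{\left(-8,j \right)} \right)} - 2227 = \left(18 - 15 \cdot 16 \left(-8\right) + 2 \left(16 \left(-8\right)\right)^{2}\right) - 2227 = \left(18 - -1920 + 2 \left(-128\right)^{2}\right) - 2227 = \left(18 + 1920 + 2 \cdot 16384\right) - 2227 = \left(18 + 1920 + 32768\right) - 2227 = 34706 - 2227 = 32479$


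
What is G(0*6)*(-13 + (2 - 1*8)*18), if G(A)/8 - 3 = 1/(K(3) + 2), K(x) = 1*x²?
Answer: -2992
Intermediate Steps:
K(x) = x²
G(A) = 272/11 (G(A) = 24 + 8/(3² + 2) = 24 + 8/(9 + 2) = 24 + 8/11 = 272/11)
G(0*6)*(-13 + (2 - 1*8)*18) = 272*(-13 + (2 - 1*8)*18)/11 = 272*(-13 + (2 - 8)*18)/11 = 272*(-13 - 6*18)/11 = 272*(-13 - 108)/11 = (272/11)*(-121) = -2992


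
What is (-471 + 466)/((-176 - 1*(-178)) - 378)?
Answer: 5/376 ≈ 0.013298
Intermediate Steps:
(-471 + 466)/((-176 - 1*(-178)) - 378) = -5/((-176 + 178) - 378) = -5/(2 - 378) = -5/(-376) = -5*(-1/376) = 5/376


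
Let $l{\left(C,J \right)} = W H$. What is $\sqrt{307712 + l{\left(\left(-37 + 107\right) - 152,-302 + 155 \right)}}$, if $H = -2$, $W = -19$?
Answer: $5 \sqrt{12310} \approx 554.75$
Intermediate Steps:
$l{\left(C,J \right)} = 38$ ($l{\left(C,J \right)} = \left(-19\right) \left(-2\right) = 38$)
$\sqrt{307712 + l{\left(\left(-37 + 107\right) - 152,-302 + 155 \right)}} = \sqrt{307712 + 38} = \sqrt{307750} = 5 \sqrt{12310}$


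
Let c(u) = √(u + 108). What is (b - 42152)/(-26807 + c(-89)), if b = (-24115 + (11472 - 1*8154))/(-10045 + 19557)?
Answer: 10748819437147/6835468067760 + 400970621*√19/6835468067760 ≈ 1.5728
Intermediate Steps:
b = -20797/9512 (b = (-24115 + (11472 - 8154))/9512 = (-24115 + 3318)*(1/9512) = -20797*1/9512 = -20797/9512 ≈ -2.1864)
c(u) = √(108 + u)
(b - 42152)/(-26807 + c(-89)) = (-20797/9512 - 42152)/(-26807 + √(108 - 89)) = -400970621/(9512*(-26807 + √19))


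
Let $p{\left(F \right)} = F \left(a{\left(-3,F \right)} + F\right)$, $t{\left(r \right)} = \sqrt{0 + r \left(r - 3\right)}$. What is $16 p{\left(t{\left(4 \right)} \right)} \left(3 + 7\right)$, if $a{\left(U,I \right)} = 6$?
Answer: $2560$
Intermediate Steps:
$t{\left(r \right)} = \sqrt{r \left(-3 + r\right)}$ ($t{\left(r \right)} = \sqrt{0 + r \left(-3 + r\right)} = \sqrt{r \left(-3 + r\right)}$)
$p{\left(F \right)} = F \left(6 + F\right)$
$16 p{\left(t{\left(4 \right)} \right)} \left(3 + 7\right) = 16 \sqrt{4 \left(-3 + 4\right)} \left(6 + \sqrt{4 \left(-3 + 4\right)}\right) \left(3 + 7\right) = 16 \sqrt{4 \cdot 1} \left(6 + \sqrt{4 \cdot 1}\right) 10 = 16 \sqrt{4} \left(6 + \sqrt{4}\right) 10 = 16 \cdot 2 \left(6 + 2\right) 10 = 16 \cdot 2 \cdot 8 \cdot 10 = 16 \cdot 16 \cdot 10 = 256 \cdot 10 = 2560$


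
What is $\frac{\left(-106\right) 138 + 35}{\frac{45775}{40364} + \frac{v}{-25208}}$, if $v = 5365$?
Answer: $- \frac{3712078731304}{234335835} \approx -15841.0$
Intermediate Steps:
$\frac{\left(-106\right) 138 + 35}{\frac{45775}{40364} + \frac{v}{-25208}} = \frac{\left(-106\right) 138 + 35}{\frac{45775}{40364} + \frac{5365}{-25208}} = \frac{-14628 + 35}{45775 \cdot \frac{1}{40364} + 5365 \left(- \frac{1}{25208}\right)} = - \frac{14593}{\frac{45775}{40364} - \frac{5365}{25208}} = - \frac{14593}{\frac{234335835}{254373928}} = \left(-14593\right) \frac{254373928}{234335835} = - \frac{3712078731304}{234335835}$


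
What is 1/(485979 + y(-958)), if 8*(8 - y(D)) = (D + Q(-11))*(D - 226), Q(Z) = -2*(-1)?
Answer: 1/344499 ≈ 2.9028e-6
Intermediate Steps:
Q(Z) = 2
y(D) = 8 - (-226 + D)*(2 + D)/8 (y(D) = 8 - (D + 2)*(D - 226)/8 = 8 - (2 + D)*(-226 + D)/8 = 8 - (-226 + D)*(2 + D)/8)
1/(485979 + y(-958)) = 1/(485979 + (129/2 + 28*(-958) - ⅛*(-958)²)) = 1/(485979 + (129/2 - 26824 - ⅛*917764)) = 1/(485979 + (129/2 - 26824 - 229441/2)) = 1/(485979 - 141480) = 1/344499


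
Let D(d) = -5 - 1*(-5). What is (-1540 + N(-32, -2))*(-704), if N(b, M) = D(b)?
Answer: 1084160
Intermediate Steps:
D(d) = 0 (D(d) = -5 + 5 = 0)
N(b, M) = 0
(-1540 + N(-32, -2))*(-704) = (-1540 + 0)*(-704) = -1540*(-704) = 1084160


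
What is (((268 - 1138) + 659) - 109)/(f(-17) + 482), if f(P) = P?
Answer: -64/93 ≈ -0.68817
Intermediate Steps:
(((268 - 1138) + 659) - 109)/(f(-17) + 482) = (((268 - 1138) + 659) - 109)/(-17 + 482) = ((-870 + 659) - 109)/465 = (-211 - 109)*(1/465) = -320*1/465 = -64/93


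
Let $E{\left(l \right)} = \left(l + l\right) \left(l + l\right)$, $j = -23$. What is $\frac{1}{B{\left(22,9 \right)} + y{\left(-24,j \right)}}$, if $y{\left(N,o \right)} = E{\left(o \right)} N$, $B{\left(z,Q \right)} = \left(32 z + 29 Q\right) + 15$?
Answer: $- \frac{1}{49804} \approx -2.0079 \cdot 10^{-5}$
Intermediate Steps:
$E{\left(l \right)} = 4 l^{2}$ ($E{\left(l \right)} = 2 l 2 l = 4 l^{2}$)
$B{\left(z,Q \right)} = 15 + 29 Q + 32 z$ ($B{\left(z,Q \right)} = \left(29 Q + 32 z\right) + 15 = 15 + 29 Q + 32 z$)
$y{\left(N,o \right)} = 4 N o^{2}$ ($y{\left(N,o \right)} = 4 o^{2} N = 4 N o^{2}$)
$\frac{1}{B{\left(22,9 \right)} + y{\left(-24,j \right)}} = \frac{1}{\left(15 + 29 \cdot 9 + 32 \cdot 22\right) + 4 \left(-24\right) \left(-23\right)^{2}} = \frac{1}{\left(15 + 261 + 704\right) + 4 \left(-24\right) 529} = \frac{1}{980 - 50784} = \frac{1}{-49804} = - \frac{1}{49804}$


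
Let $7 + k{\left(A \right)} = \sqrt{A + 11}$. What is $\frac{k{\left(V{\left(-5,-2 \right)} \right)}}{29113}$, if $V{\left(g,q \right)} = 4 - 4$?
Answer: $- \frac{1}{4159} + \frac{\sqrt{11}}{29113} \approx -0.00012652$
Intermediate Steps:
$V{\left(g,q \right)} = 0$ ($V{\left(g,q \right)} = 4 - 4 = 0$)
$k{\left(A \right)} = -7 + \sqrt{11 + A}$ ($k{\left(A \right)} = -7 + \sqrt{A + 11} = -7 + \sqrt{11 + A}$)
$\frac{k{\left(V{\left(-5,-2 \right)} \right)}}{29113} = \frac{-7 + \sqrt{11 + 0}}{29113} = \left(-7 + \sqrt{11}\right) \frac{1}{29113} = - \frac{1}{4159} + \frac{\sqrt{11}}{29113}$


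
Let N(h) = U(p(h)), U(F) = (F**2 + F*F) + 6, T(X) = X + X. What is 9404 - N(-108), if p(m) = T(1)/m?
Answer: 13702283/1458 ≈ 9398.0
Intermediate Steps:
T(X) = 2*X
p(m) = 2/m (p(m) = (2*1)/m = 2/m)
U(F) = 6 + 2*F**2 (U(F) = (F**2 + F**2) + 6 = 2*F**2 + 6 = 6 + 2*F**2)
N(h) = 6 + 8/h**2 (N(h) = 6 + 2*(2/h)**2 = 6 + 2*(4/h**2) = 6 + 8/h**2)
9404 - N(-108) = 9404 - (6 + 8/(-108)**2) = 9404 - (6 + 8*(1/11664)) = 9404 - (6 + 1/1458) = 9404 - 1*8749/1458 = 9404 - 8749/1458 = 13702283/1458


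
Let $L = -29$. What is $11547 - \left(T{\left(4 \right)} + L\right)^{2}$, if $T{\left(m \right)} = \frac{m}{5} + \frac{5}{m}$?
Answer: $\frac{4328279}{400} \approx 10821.0$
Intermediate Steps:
$T{\left(m \right)} = \frac{5}{m} + \frac{m}{5}$ ($T{\left(m \right)} = m \frac{1}{5} + \frac{5}{m} = \frac{m}{5} + \frac{5}{m} = \frac{5}{m} + \frac{m}{5}$)
$11547 - \left(T{\left(4 \right)} + L\right)^{2} = 11547 - \left(\left(\frac{5}{4} + \frac{1}{5} \cdot 4\right) - 29\right)^{2} = 11547 - \left(\left(5 \cdot \frac{1}{4} + \frac{4}{5}\right) - 29\right)^{2} = 11547 - \left(\left(\frac{5}{4} + \frac{4}{5}\right) - 29\right)^{2} = 11547 - \left(\frac{41}{20} - 29\right)^{2} = 11547 - \left(- \frac{539}{20}\right)^{2} = 11547 - \frac{290521}{400} = \frac{4328279}{400}$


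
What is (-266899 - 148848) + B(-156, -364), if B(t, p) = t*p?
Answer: -358963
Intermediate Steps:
B(t, p) = p*t
(-266899 - 148848) + B(-156, -364) = (-266899 - 148848) - 364*(-156) = -415747 + 56784 = -358963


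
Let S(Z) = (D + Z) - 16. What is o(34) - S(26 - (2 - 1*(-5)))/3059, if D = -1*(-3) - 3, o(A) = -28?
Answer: -85655/3059 ≈ -28.001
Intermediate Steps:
D = 0 (D = 3 - 3 = 0)
S(Z) = -16 + Z (S(Z) = (0 + Z) - 16 = Z - 16 = -16 + Z)
o(34) - S(26 - (2 - 1*(-5)))/3059 = -28 - (-16 + (26 - (2 - 1*(-5))))/3059 = -28 - (-16 + (26 - (2 + 5)))/3059 = -28 - (-16 + (26 - 1*7))/3059 = -28 - (-16 + (26 - 7))/3059 = -28 - (-16 + 19)/3059 = -28 - 3/3059 = -85655/3059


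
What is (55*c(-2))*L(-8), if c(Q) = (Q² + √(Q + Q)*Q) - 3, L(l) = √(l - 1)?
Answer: 660 + 165*I ≈ 660.0 + 165.0*I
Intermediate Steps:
L(l) = √(-1 + l)
c(Q) = -3 + Q² + √2*Q^(3/2) (c(Q) = (Q² + √(2*Q)*Q) - 3 = (Q² + (√2*√Q)*Q) - 3 = (Q² + √2*Q^(3/2)) - 3 = -3 + Q² + √2*Q^(3/2))
(55*c(-2))*L(-8) = (55*(-3 + (-2)² + √2*(-2)^(3/2)))*√(-1 - 8) = (55*(-3 + 4 + √2*(-2*I*√2)))*√(-9) = (55*(-3 + 4 - 4*I))*(3*I) = (55*(1 - 4*I))*(3*I) = (55 - 220*I)*(3*I) = 3*I*(55 - 220*I)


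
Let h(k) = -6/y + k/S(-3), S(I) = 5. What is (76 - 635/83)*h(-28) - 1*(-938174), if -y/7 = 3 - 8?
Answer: 2724249524/2905 ≈ 9.3778e+5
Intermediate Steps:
y = 35 (y = -7*(3 - 8) = -7*(-5) = 35)
h(k) = -6/35 + k/5
(76 - 635/83)*h(-28) - 1*(-938174) = (76 - 635/83)*(-6/35 + (⅕)*(-28)) - 1*(-938174) = (76 - 635*1/83)*(-6/35 - 28/5) + 938174 = (76 - 635/83)*(-202/35) + 938174 = (5673/83)*(-202/35) + 938174 = -1145946/2905 + 938174 = 2724249524/2905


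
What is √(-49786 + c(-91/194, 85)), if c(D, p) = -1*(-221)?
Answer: I*√49565 ≈ 222.63*I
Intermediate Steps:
c(D, p) = 221
√(-49786 + c(-91/194, 85)) = √(-49786 + 221) = √(-49565) = I*√49565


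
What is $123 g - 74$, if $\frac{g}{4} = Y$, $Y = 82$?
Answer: $40270$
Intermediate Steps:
$g = 328$ ($g = 4 \cdot 82 = 328$)
$123 g - 74 = 123 \cdot 328 - 74 = 40344 - 74 = 40270$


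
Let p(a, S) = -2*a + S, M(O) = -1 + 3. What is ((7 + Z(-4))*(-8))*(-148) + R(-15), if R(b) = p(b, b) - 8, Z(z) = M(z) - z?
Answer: 15399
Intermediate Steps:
M(O) = 2
Z(z) = 2 - z
p(a, S) = S - 2*a
R(b) = -8 - b (R(b) = (b - 2*b) - 8 = -b - 8 = -8 - b)
((7 + Z(-4))*(-8))*(-148) + R(-15) = ((7 + (2 - 1*(-4)))*(-8))*(-148) + (-8 - 1*(-15)) = ((7 + (2 + 4))*(-8))*(-148) + (-8 + 15) = ((7 + 6)*(-8))*(-148) + 7 = (13*(-8))*(-148) + 7 = -104*(-148) + 7 = 15392 + 7 = 15399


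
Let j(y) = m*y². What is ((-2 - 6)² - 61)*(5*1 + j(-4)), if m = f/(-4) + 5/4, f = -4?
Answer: 123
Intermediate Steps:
m = 9/4 (m = -4/(-4) + 5/4 = -4*(-¼) + 5*(¼) = 1 + 5/4 = 9/4 ≈ 2.2500)
j(y) = 9*y²/4
((-2 - 6)² - 61)*(5*1 + j(-4)) = ((-2 - 6)² - 61)*(5*1 + (9/4)*(-4)²) = ((-8)² - 61)*(5 + (9/4)*16) = (64 - 61)*(5 + 36) = 3*41 = 123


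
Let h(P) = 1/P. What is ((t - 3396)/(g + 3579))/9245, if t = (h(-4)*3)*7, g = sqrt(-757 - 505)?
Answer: -9738459/94746480188 + 2721*I*sqrt(1262)/94746480188 ≈ -0.00010278 + 1.0202e-6*I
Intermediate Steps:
g = I*sqrt(1262) (g = sqrt(-1262) = I*sqrt(1262) ≈ 35.525*I)
t = -21/4 (t = (3/(-4))*7 = -1/4*3*7 = -3/4*7 = -21/4 ≈ -5.2500)
((t - 3396)/(g + 3579))/9245 = ((-21/4 - 3396)/(I*sqrt(1262) + 3579))/9245 = -13605/(4*(3579 + I*sqrt(1262)))*(1/9245) = -2721/(7396*(3579 + I*sqrt(1262)))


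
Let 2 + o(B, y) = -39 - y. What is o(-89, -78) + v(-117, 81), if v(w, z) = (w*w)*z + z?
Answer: 1108927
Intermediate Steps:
v(w, z) = z + z*w² (v(w, z) = w²*z + z = z*w² + z = z + z*w²)
o(B, y) = -41 - y (o(B, y) = -2 + (-39 - y) = -41 - y)
o(-89, -78) + v(-117, 81) = (-41 - 1*(-78)) + 81*(1 + (-117)²) = (-41 + 78) + 81*(1 + 13689) = 37 + 81*13690 = 37 + 1108890 = 1108927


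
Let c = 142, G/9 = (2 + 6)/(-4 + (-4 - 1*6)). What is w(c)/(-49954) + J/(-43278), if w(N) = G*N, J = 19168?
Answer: -1620347692/3783341121 ≈ -0.42828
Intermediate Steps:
G = -36/7 (G = 9*((2 + 6)/(-4 + (-4 - 1*6))) = 9*(8/(-4 + (-4 - 6))) = 9*(8/(-4 - 10)) = 9*(8/(-14)) = 9*(8*(-1/14)) = 9*(-4/7) = -36/7 ≈ -5.1429)
w(N) = -36*N/7
w(c)/(-49954) + J/(-43278) = -36/7*142/(-49954) + 19168/(-43278) = -5112/7*(-1/49954) + 19168*(-1/43278) = 2556/174839 - 9584/21639 = -1620347692/3783341121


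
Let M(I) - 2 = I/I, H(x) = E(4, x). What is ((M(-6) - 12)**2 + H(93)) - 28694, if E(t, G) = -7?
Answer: -28620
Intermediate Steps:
H(x) = -7
M(I) = 3 (M(I) = 2 + I/I = 2 + 1 = 3)
((M(-6) - 12)**2 + H(93)) - 28694 = ((3 - 12)**2 - 7) - 28694 = ((-9)**2 - 7) - 28694 = (81 - 7) - 28694 = 74 - 28694 = -28620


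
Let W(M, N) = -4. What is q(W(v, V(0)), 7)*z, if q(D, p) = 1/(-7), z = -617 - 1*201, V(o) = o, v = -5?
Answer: 818/7 ≈ 116.86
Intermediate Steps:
z = -818 (z = -617 - 201 = -818)
q(D, p) = -1/7
q(W(v, V(0)), 7)*z = -1/7*(-818) = 818/7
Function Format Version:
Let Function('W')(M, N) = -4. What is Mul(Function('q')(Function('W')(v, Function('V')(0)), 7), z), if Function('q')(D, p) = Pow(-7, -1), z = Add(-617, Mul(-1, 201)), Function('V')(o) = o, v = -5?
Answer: Rational(818, 7) ≈ 116.86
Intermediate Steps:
z = -818 (z = Add(-617, -201) = -818)
Function('q')(D, p) = Rational(-1, 7)
Mul(Function('q')(Function('W')(v, Function('V')(0)), 7), z) = Mul(Rational(-1, 7), -818) = Rational(818, 7)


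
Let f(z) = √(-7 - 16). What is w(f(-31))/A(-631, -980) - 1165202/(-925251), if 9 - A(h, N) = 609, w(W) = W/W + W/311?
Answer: 232731983/185050200 - I*√23/186600 ≈ 1.2577 - 2.5701e-5*I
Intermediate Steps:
f(z) = I*√23 (f(z) = √(-23) = I*√23)
w(W) = 1 + W/311 (w(W) = 1 + W*(1/311) = 1 + W/311)
A(h, N) = -600 (A(h, N) = 9 - 1*609 = 9 - 609 = -600)
w(f(-31))/A(-631, -980) - 1165202/(-925251) = (1 + (I*√23)/311)/(-600) - 1165202/(-925251) = (1 + I*√23/311)*(-1/600) - 1165202*(-1/925251) = (-1/600 - I*√23/186600) + 1165202/925251 = 232731983/185050200 - I*√23/186600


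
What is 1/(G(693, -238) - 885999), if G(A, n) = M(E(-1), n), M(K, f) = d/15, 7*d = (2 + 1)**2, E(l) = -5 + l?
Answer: -35/31009962 ≈ -1.1287e-6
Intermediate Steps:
d = 9/7 (d = (2 + 1)**2/7 = (1/7)*3**2 = (1/7)*9 = 9/7 ≈ 1.2857)
M(K, f) = 3/35 (M(K, f) = (9/7)/15 = (9/7)*(1/15) = 3/35)
G(A, n) = 3/35
1/(G(693, -238) - 885999) = 1/(3/35 - 885999) = 1/(-31009962/35) = -35/31009962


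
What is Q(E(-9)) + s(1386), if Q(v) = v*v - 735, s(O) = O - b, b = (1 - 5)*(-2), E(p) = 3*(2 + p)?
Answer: 1084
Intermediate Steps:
E(p) = 6 + 3*p
b = 8 (b = -4*(-2) = 8)
s(O) = -8 + O (s(O) = O - 1*8 = O - 8 = -8 + O)
Q(v) = -735 + v**2 (Q(v) = v**2 - 735 = -735 + v**2)
Q(E(-9)) + s(1386) = (-735 + (6 + 3*(-9))**2) + (-8 + 1386) = (-735 + (6 - 27)**2) + 1378 = (-735 + (-21)**2) + 1378 = (-735 + 441) + 1378 = -294 + 1378 = 1084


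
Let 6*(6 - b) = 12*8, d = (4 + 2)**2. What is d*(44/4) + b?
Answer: 386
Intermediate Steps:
d = 36 (d = 6**2 = 36)
b = -10 (b = 6 - 2*8 = 6 - 1/6*96 = 6 - 16 = -10)
d*(44/4) + b = 36*(44/4) - 10 = 36*(44*(1/4)) - 10 = 36*11 - 10 = 396 - 10 = 386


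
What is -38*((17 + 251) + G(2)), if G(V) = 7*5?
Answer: -11514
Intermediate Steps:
G(V) = 35
-38*((17 + 251) + G(2)) = -38*((17 + 251) + 35) = -38*(268 + 35) = -38*303 = -11514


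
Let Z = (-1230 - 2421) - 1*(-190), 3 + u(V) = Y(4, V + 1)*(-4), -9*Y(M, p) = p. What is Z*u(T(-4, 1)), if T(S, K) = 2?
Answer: 17305/3 ≈ 5768.3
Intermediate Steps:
Y(M, p) = -p/9
u(V) = -23/9 + 4*V/9 (u(V) = -3 - (V + 1)/9*(-4) = -3 - (1 + V)/9*(-4) = -3 + (-1/9 - V/9)*(-4) = -3 + (4/9 + 4*V/9) = -23/9 + 4*V/9)
Z = -3461 (Z = -3651 + 190 = -3461)
Z*u(T(-4, 1)) = -3461*(-23/9 + (4/9)*2) = -3461*(-23/9 + 8/9) = -3461*(-5/3) = 17305/3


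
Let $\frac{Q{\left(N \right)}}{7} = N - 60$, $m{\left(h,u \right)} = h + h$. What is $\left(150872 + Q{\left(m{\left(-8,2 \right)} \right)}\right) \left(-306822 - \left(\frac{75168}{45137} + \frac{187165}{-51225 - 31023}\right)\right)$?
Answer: $- \frac{42811281101543195635}{928106994} \approx -4.6128 \cdot 10^{10}$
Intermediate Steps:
$m{\left(h,u \right)} = 2 h$
$Q{\left(N \right)} = -420 + 7 N$ ($Q{\left(N \right)} = 7 \left(N - 60\right) = 7 \left(-60 + N\right) = -420 + 7 N$)
$\left(150872 + Q{\left(m{\left(-8,2 \right)} \right)}\right) \left(-306822 - \left(\frac{75168}{45137} + \frac{187165}{-51225 - 31023}\right)\right) = \left(150872 - \left(420 - 7 \cdot 2 \left(-8\right)\right)\right) \left(-306822 - \left(\frac{75168}{45137} + \frac{187165}{-51225 - 31023}\right)\right) = \left(150872 + \left(-420 + 7 \left(-16\right)\right)\right) \left(-306822 - \left(\frac{75168}{45137} + \frac{187165}{-82248}\right)\right) = \left(150872 - 532\right) \left(-306822 - - \frac{2265648941}{3712427976}\right) = \left(150872 - 532\right) \left(-306822 + \left(\frac{187165}{82248} - \frac{75168}{45137}\right)\right) = 150340 \left(-306822 + \frac{2265648941}{3712427976}\right) = 150340 \left(- \frac{1139052310803331}{3712427976}\right) = - \frac{42811281101543195635}{928106994}$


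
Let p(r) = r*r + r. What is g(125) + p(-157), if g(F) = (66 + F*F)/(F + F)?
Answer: 6138691/250 ≈ 24555.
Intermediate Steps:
p(r) = r + r² (p(r) = r² + r = r + r²)
g(F) = (66 + F²)/(2*F) (g(F) = (66 + F²)/((2*F)) = (66 + F²)*(1/(2*F)) = (66 + F²)/(2*F))
g(125) + p(-157) = ((½)*125 + 33/125) - 157*(1 - 157) = (125/2 + 33*(1/125)) - 157*(-156) = (125/2 + 33/125) + 24492 = 15691/250 + 24492 = 6138691/250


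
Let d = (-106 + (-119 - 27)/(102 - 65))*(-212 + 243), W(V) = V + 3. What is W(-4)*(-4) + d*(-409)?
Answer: 51578320/37 ≈ 1.3940e+6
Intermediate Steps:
W(V) = 3 + V
d = -126108/37 (d = (-106 - 146/37)*31 = -4068/37*31 = -126108/37 ≈ -3408.3)
W(-4)*(-4) + d*(-409) = (3 - 4)*(-4) - 126108/37*(-409) = -1*(-4) + 51578172/37 = 4 + 51578172/37 = 51578320/37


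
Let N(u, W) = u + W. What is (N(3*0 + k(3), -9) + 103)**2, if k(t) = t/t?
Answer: 9025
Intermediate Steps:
k(t) = 1
N(u, W) = W + u
(N(3*0 + k(3), -9) + 103)**2 = ((-9 + (3*0 + 1)) + 103)**2 = ((-9 + (0 + 1)) + 103)**2 = ((-9 + 1) + 103)**2 = (-8 + 103)**2 = 95**2 = 9025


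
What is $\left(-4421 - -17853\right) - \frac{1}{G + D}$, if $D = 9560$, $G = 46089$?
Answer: $\frac{747477367}{55649} \approx 13432.0$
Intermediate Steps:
$\left(-4421 - -17853\right) - \frac{1}{G + D} = \left(-4421 - -17853\right) - \frac{1}{46089 + 9560} = \left(-4421 + 17853\right) - \frac{1}{55649} = 13432 - \frac{1}{55649} = \frac{747477367}{55649}$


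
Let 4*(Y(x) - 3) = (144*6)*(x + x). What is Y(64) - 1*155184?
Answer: -127533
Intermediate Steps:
Y(x) = 3 + 432*x (Y(x) = 3 + ((144*6)*(x + x))/4 = 3 + (864*(2*x))/4 = 3 + (1728*x)/4 = 3 + 432*x)
Y(64) - 1*155184 = (3 + 432*64) - 1*155184 = (3 + 27648) - 155184 = 27651 - 155184 = -127533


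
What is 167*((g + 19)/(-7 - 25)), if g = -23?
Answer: 167/8 ≈ 20.875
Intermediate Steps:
167*((g + 19)/(-7 - 25)) = 167*((-23 + 19)/(-7 - 25)) = 167*(-4/(-32)) = 167*(-4*(-1/32)) = 167*(⅛) = 167/8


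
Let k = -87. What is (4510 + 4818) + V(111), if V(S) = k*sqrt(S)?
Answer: 9328 - 87*sqrt(111) ≈ 8411.4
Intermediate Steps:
V(S) = -87*sqrt(S)
(4510 + 4818) + V(111) = (4510 + 4818) - 87*sqrt(111) = 9328 - 87*sqrt(111)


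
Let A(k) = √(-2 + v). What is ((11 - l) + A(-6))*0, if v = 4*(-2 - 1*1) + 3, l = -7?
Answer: 0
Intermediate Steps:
v = -9 (v = 4*(-2 - 1) + 3 = 4*(-3) + 3 = -12 + 3 = -9)
A(k) = I*√11 (A(k) = √(-2 - 9) = √(-11) = I*√11)
((11 - l) + A(-6))*0 = ((11 - 1*(-7)) + I*√11)*0 = ((11 + 7) + I*√11)*0 = (18 + I*√11)*0 = 0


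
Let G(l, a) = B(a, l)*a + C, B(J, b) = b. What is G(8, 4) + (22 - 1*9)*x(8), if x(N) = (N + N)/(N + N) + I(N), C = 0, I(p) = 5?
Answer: 110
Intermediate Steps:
G(l, a) = a*l (G(l, a) = l*a + 0 = a*l + 0 = a*l)
x(N) = 6 (x(N) = (N + N)/(N + N) + 5 = (2*N)/((2*N)) + 5 = (2*N)*(1/(2*N)) + 5 = 1 + 5 = 6)
G(8, 4) + (22 - 1*9)*x(8) = 4*8 + (22 - 1*9)*6 = 32 + (22 - 9)*6 = 32 + 13*6 = 32 + 78 = 110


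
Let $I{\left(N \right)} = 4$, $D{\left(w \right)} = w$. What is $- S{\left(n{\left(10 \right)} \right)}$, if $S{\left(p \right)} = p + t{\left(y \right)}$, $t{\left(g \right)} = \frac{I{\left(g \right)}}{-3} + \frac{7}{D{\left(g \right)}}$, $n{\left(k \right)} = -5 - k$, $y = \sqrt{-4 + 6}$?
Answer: $\frac{49}{3} - \frac{7 \sqrt{2}}{2} \approx 11.384$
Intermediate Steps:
$y = \sqrt{2} \approx 1.4142$
$t{\left(g \right)} = - \frac{4}{3} + \frac{7}{g}$ ($t{\left(g \right)} = \frac{4}{-3} + \frac{7}{g} = 4 \left(- \frac{1}{3}\right) + \frac{7}{g} = - \frac{4}{3} + \frac{7}{g}$)
$S{\left(p \right)} = - \frac{4}{3} + p + \frac{7 \sqrt{2}}{2}$ ($S{\left(p \right)} = p - \left(\frac{4}{3} - \frac{7}{\sqrt{2}}\right) = p - \left(\frac{4}{3} - 7 \frac{\sqrt{2}}{2}\right) = p - \left(\frac{4}{3} - \frac{7 \sqrt{2}}{2}\right) = - \frac{4}{3} + p + \frac{7 \sqrt{2}}{2}$)
$- S{\left(n{\left(10 \right)} \right)} = - (- \frac{4}{3} - 15 + \frac{7 \sqrt{2}}{2}) = - (- \frac{49}{3} + \frac{7 \sqrt{2}}{2}) = \frac{49}{3} - \frac{7 \sqrt{2}}{2}$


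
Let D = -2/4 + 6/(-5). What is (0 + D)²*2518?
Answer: 363851/50 ≈ 7277.0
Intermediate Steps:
D = -17/10 (D = -2*¼ + 6*(-⅕) = -½ - 6/5 = -17/10 ≈ -1.7000)
(0 + D)²*2518 = (0 - 17/10)²*2518 = (-17/10)²*2518 = (289/100)*2518 = 363851/50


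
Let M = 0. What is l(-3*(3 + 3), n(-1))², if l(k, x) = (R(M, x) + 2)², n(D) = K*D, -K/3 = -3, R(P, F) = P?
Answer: 16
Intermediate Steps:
K = 9 (K = -3*(-3) = 9)
n(D) = 9*D
l(k, x) = 4 (l(k, x) = (0 + 2)² = 2² = 4)
l(-3*(3 + 3), n(-1))² = 4² = 16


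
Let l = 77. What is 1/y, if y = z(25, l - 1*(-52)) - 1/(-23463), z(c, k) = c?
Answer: 23463/586576 ≈ 0.040000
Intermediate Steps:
y = 586576/23463 (y = 25 - 1/(-23463) = 25 - 1*(-1/23463) = 25 + 1/23463 = 586576/23463 ≈ 25.000)
1/y = 1/(586576/23463) = 23463/586576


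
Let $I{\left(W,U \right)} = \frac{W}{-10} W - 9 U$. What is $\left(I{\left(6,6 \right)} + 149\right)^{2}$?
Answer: $\frac{208849}{25} \approx 8354.0$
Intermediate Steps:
$I{\left(W,U \right)} = - 9 U - \frac{W^{2}}{10}$ ($I{\left(W,U \right)} = W \left(- \frac{1}{10}\right) W - 9 U = - \frac{W}{10} W - 9 U = - \frac{W^{2}}{10} - 9 U = - 9 U - \frac{W^{2}}{10}$)
$\left(I{\left(6,6 \right)} + 149\right)^{2} = \left(\left(\left(-9\right) 6 - \frac{6^{2}}{10}\right) + 149\right)^{2} = \left(\left(-54 - \frac{18}{5}\right) + 149\right)^{2} = \left(- \frac{288}{5} + 149\right)^{2} = \left(\frac{457}{5}\right)^{2} = \frac{208849}{25}$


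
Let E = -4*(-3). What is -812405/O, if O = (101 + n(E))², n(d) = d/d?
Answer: -812405/10404 ≈ -78.086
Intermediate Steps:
E = 12
n(d) = 1
O = 10404 (O = (101 + 1)² = 102² = 10404)
-812405/O = -812405/10404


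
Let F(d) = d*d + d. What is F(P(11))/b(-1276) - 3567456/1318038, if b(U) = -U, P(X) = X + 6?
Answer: -345729519/140151374 ≈ -2.4668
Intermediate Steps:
P(X) = 6 + X
F(d) = d + d**2 (F(d) = d**2 + d = d + d**2)
F(P(11))/b(-1276) - 3567456/1318038 = ((6 + 11)*(1 + (6 + 11)))/((-1*(-1276))) - 3567456/1318038 = (17*(1 + 17))/1276 - 3567456*1/1318038 = (17*18)*(1/1276) - 594576/219673 = 306*(1/1276) - 594576/219673 = 153/638 - 594576/219673 = -345729519/140151374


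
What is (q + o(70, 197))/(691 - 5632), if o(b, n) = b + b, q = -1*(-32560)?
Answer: -10900/1647 ≈ -6.6181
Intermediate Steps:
q = 32560
o(b, n) = 2*b
(q + o(70, 197))/(691 - 5632) = (32560 + 2*70)/(691 - 5632) = (32560 + 140)/(-4941) = 32700*(-1/4941) = -10900/1647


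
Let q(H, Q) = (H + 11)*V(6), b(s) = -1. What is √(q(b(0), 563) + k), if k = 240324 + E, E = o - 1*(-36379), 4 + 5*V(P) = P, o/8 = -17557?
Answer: 3*√15139 ≈ 369.12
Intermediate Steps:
o = -140456 (o = 8*(-17557) = -140456)
V(P) = -⅘ + P/5
E = -104077 (E = -140456 - 1*(-36379) = -140456 + 36379 = -104077)
k = 136247 (k = 240324 - 104077 = 136247)
q(H, Q) = 22/5 + 2*H/5 (q(H, Q) = (H + 11)*(-⅘ + (⅕)*6) = (11 + H)*(-⅘ + 6/5) = (11 + H)*(⅖) = 22/5 + 2*H/5)
√(q(b(0), 563) + k) = √((22/5 + (⅖)*(-1)) + 136247) = √((22/5 - ⅖) + 136247) = √(4 + 136247) = √136251 = 3*√15139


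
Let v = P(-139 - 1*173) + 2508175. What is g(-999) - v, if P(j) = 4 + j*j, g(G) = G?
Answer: -2606522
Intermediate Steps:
P(j) = 4 + j²
v = 2605523 (v = (4 + (-139 - 1*173)²) + 2508175 = (4 + (-139 - 173)²) + 2508175 = (4 + (-312)²) + 2508175 = (4 + 97344) + 2508175 = 97348 + 2508175 = 2605523)
g(-999) - v = -999 - 1*2605523 = -999 - 2605523 = -2606522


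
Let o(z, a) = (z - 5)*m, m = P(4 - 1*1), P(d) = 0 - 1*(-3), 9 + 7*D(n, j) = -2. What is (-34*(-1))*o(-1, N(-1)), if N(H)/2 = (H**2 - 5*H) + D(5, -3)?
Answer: -612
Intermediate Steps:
D(n, j) = -11/7 (D(n, j) = -9/7 + (1/7)*(-2) = -9/7 - 2/7 = -11/7)
P(d) = 3 (P(d) = 0 + 3 = 3)
m = 3
N(H) = -22/7 - 10*H + 2*H**2 (N(H) = 2*((H**2 - 5*H) - 11/7) = 2*(-11/7 + H**2 - 5*H) = -22/7 - 10*H + 2*H**2)
o(z, a) = -15 + 3*z (o(z, a) = (z - 5)*3 = (-5 + z)*3 = -15 + 3*z)
(-34*(-1))*o(-1, N(-1)) = (-34*(-1))*(-15 + 3*(-1)) = 34*(-15 - 3) = 34*(-18) = -612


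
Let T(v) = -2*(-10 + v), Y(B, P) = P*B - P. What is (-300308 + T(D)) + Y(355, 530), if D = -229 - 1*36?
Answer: -112138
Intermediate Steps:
Y(B, P) = -P + B*P (Y(B, P) = B*P - P = -P + B*P)
D = -265 (D = -229 - 36 = -265)
T(v) = 20 - 2*v
(-300308 + T(D)) + Y(355, 530) = (-300308 + (20 - 2*(-265))) + 530*(-1 + 355) = (-300308 + (20 + 530)) + 530*354 = (-300308 + 550) + 187620 = -299758 + 187620 = -112138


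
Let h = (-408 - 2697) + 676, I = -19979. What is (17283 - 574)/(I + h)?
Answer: -16709/22408 ≈ -0.74567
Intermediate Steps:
h = -2429 (h = -3105 + 676 = -2429)
(17283 - 574)/(I + h) = (17283 - 574)/(-19979 - 2429) = 16709/(-22408) = 16709*(-1/22408) = -16709/22408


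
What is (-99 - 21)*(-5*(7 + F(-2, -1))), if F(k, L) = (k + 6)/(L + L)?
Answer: 3000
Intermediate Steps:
F(k, L) = (6 + k)/(2*L) (F(k, L) = (6 + k)/((2*L)) = (6 + k)*(1/(2*L)) = (6 + k)/(2*L))
(-99 - 21)*(-5*(7 + F(-2, -1))) = (-99 - 21)*(-5*(7 + (½)*(6 - 2)/(-1))) = -(-600)*(7 + (½)*(-1)*4) = -(-600)*(7 - 2) = -(-600)*5 = -120*(-25) = 3000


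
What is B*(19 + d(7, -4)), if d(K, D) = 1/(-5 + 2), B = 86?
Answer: 4816/3 ≈ 1605.3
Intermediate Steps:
d(K, D) = -⅓ (d(K, D) = 1/(-3) = -⅓)
B*(19 + d(7, -4)) = 86*(19 - ⅓) = 86*(56/3) = 4816/3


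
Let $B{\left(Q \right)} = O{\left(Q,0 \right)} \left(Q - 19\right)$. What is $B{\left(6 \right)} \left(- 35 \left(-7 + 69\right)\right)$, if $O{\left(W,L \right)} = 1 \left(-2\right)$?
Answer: $-56420$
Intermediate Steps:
$O{\left(W,L \right)} = -2$
$B{\left(Q \right)} = 38 - 2 Q$ ($B{\left(Q \right)} = - 2 \left(Q - 19\right) = - 2 \left(-19 + Q\right) = 38 - 2 Q$)
$B{\left(6 \right)} \left(- 35 \left(-7 + 69\right)\right) = \left(38 - 12\right) \left(- 35 \left(-7 + 69\right)\right) = \left(38 - 12\right) \left(\left(-35\right) 62\right) = 26 \left(-2170\right) = -56420$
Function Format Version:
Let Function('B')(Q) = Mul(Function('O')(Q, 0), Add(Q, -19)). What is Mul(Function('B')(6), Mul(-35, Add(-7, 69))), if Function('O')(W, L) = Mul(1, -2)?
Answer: -56420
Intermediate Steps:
Function('O')(W, L) = -2
Function('B')(Q) = Add(38, Mul(-2, Q)) (Function('B')(Q) = Mul(-2, Add(Q, -19)) = Mul(-2, Add(-19, Q)) = Add(38, Mul(-2, Q)))
Mul(Function('B')(6), Mul(-35, Add(-7, 69))) = Mul(Add(38, Mul(-2, 6)), Mul(-35, Add(-7, 69))) = Mul(Add(38, -12), Mul(-35, 62)) = Mul(26, -2170) = -56420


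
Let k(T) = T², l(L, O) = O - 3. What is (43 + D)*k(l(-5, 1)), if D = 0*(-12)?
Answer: 172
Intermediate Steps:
l(L, O) = -3 + O
D = 0
(43 + D)*k(l(-5, 1)) = (43 + 0)*(-3 + 1)² = 43*(-2)² = 43*4 = 172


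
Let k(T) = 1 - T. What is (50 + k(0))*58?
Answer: 2958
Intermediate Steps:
(50 + k(0))*58 = (50 + (1 - 1*0))*58 = (50 + (1 + 0))*58 = (50 + 1)*58 = 51*58 = 2958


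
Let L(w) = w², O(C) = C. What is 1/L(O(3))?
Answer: ⅑ ≈ 0.11111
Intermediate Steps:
1/L(O(3)) = 1/(3²) = 1/9 = ⅑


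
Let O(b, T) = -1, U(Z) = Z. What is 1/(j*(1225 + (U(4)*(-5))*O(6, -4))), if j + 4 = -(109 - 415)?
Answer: 1/375990 ≈ 2.6596e-6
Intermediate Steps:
j = 302 (j = -4 - (109 - 415) = -4 - 1*(-306) = -4 + 306 = 302)
1/(j*(1225 + (U(4)*(-5))*O(6, -4))) = 1/(302*(1225 + (4*(-5))*(-1))) = 1/(302*(1225 - 20*(-1))) = 1/(302*(1225 + 20)) = 1/(302*1245) = 1/375990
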